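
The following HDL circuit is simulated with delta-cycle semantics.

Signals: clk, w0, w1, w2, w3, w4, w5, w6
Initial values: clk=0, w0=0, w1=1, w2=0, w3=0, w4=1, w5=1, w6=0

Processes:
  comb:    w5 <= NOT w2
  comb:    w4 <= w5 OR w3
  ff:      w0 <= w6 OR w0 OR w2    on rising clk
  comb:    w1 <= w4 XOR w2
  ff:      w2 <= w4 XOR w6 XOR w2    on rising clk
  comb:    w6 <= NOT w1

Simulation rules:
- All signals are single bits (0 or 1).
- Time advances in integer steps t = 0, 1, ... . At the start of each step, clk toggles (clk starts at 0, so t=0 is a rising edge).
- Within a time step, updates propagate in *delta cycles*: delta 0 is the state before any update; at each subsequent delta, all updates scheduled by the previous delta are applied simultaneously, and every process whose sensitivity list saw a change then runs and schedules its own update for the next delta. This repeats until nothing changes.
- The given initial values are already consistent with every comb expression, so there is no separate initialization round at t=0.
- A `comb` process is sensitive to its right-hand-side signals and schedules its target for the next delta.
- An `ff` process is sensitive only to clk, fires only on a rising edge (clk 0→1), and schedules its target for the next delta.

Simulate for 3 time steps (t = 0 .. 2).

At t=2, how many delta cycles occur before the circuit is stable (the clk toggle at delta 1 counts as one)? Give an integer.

[bits: w4,w6,w5,w1,w0,clk,w2,w3]
t=0: Δ0=10110000 Δ1=10110100 Δ2=10110110 Δ3=10000110 Δ4=01000110 Δ5=01010110 Δ6=00010110 | 6Δ
t=1: Δ0=00010110 Δ1=00010010 | 1Δ
t=2: Δ0=00010010 Δ1=00010110 Δ2=00011110 | 2Δ

2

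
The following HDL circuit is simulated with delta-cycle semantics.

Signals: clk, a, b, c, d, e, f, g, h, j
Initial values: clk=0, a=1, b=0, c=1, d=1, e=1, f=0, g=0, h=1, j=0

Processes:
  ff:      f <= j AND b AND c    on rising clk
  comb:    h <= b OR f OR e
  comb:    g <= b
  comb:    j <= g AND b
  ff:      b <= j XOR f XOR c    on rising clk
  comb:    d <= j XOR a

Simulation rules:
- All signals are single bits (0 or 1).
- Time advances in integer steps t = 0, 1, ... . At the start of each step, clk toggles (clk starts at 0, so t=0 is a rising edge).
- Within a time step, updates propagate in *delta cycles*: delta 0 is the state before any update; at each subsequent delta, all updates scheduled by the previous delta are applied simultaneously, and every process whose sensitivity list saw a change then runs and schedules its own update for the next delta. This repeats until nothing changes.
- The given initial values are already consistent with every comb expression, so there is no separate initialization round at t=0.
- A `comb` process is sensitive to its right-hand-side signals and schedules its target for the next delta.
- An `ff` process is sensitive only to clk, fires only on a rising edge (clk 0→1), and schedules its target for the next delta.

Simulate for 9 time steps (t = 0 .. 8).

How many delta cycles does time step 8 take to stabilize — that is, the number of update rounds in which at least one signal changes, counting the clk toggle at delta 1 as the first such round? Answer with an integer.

t=0 Δ0: e=1 h=1 d=1 f=0 b=0 c=1 j=0 clk=0 g=0 a=1
  Δ1: clk:0→1
  Δ2: b:0→1
  Δ3: g:0→1
  Δ4: j:0→1
  Δ5: d:1→0
  (5Δ to stable)
t=1 Δ0: e=1 h=1 d=0 f=0 b=1 c=1 j=1 clk=1 g=1 a=1
  Δ1: clk:1→0
  (1Δ to stable)
t=2 Δ0: e=1 h=1 d=0 f=0 b=1 c=1 j=1 clk=0 g=1 a=1
  Δ1: clk:0→1
  Δ2: f:0→1, b:1→0
  Δ3: j:1→0, g:1→0
  Δ4: d:0→1
  (4Δ to stable)
t=3 Δ0: e=1 h=1 d=1 f=1 b=0 c=1 j=0 clk=1 g=0 a=1
  Δ1: clk:1→0
  (1Δ to stable)
t=4 Δ0: e=1 h=1 d=1 f=1 b=0 c=1 j=0 clk=0 g=0 a=1
  Δ1: clk:0→1
  Δ2: f:1→0
  (2Δ to stable)
t=5 Δ0: e=1 h=1 d=1 f=0 b=0 c=1 j=0 clk=1 g=0 a=1
  Δ1: clk:1→0
  (1Δ to stable)
t=6 Δ0: e=1 h=1 d=1 f=0 b=0 c=1 j=0 clk=0 g=0 a=1
  Δ1: clk:0→1
  Δ2: b:0→1
  Δ3: g:0→1
  Δ4: j:0→1
  Δ5: d:1→0
  (5Δ to stable)
t=7 Δ0: e=1 h=1 d=0 f=0 b=1 c=1 j=1 clk=1 g=1 a=1
  Δ1: clk:1→0
  (1Δ to stable)
t=8 Δ0: e=1 h=1 d=0 f=0 b=1 c=1 j=1 clk=0 g=1 a=1
  Δ1: clk:0→1
  Δ2: f:0→1, b:1→0
  Δ3: j:1→0, g:1→0
  Δ4: d:0→1
  (4Δ to stable)

4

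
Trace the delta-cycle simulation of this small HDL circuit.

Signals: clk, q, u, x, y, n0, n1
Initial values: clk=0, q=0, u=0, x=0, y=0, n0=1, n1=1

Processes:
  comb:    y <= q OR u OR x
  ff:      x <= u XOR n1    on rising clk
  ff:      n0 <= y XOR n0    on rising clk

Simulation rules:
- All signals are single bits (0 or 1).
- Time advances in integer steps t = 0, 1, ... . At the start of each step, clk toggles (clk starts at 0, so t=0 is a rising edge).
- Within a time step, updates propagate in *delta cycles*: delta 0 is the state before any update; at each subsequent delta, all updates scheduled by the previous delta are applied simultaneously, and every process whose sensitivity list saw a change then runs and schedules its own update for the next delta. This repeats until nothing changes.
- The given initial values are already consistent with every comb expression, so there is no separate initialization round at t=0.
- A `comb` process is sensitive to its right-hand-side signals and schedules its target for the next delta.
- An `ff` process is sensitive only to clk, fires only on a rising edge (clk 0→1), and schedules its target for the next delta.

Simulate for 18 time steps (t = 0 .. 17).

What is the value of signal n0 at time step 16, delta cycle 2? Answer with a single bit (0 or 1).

1

[bits: u,x,q,clk,n0,y,n1]
t=0: Δ0=0000101 Δ1=0001101 Δ2=0101101 Δ3=0101111 | 3Δ
t=1: Δ0=0101111 Δ1=0100111 | 1Δ
t=2: Δ0=0100111 Δ1=0101111 Δ2=0101011 | 2Δ
t=3: Δ0=0101011 Δ1=0100011 | 1Δ
t=4: Δ0=0100011 Δ1=0101011 Δ2=0101111 | 2Δ
t=5: Δ0=0101111 Δ1=0100111 | 1Δ
t=6: Δ0=0100111 Δ1=0101111 Δ2=0101011 | 2Δ
t=7: Δ0=0101011 Δ1=0100011 | 1Δ
t=8: Δ0=0100011 Δ1=0101011 Δ2=0101111 | 2Δ
t=9: Δ0=0101111 Δ1=0100111 | 1Δ
t=10: Δ0=0100111 Δ1=0101111 Δ2=0101011 | 2Δ
t=11: Δ0=0101011 Δ1=0100011 | 1Δ
t=12: Δ0=0100011 Δ1=0101011 Δ2=0101111 | 2Δ
t=13: Δ0=0101111 Δ1=0100111 | 1Δ
t=14: Δ0=0100111 Δ1=0101111 Δ2=0101011 | 2Δ
t=15: Δ0=0101011 Δ1=0100011 | 1Δ
t=16: Δ0=0100011 Δ1=0101011 Δ2=0101111 | 2Δ
t=17: Δ0=0101111 Δ1=0100111 | 1Δ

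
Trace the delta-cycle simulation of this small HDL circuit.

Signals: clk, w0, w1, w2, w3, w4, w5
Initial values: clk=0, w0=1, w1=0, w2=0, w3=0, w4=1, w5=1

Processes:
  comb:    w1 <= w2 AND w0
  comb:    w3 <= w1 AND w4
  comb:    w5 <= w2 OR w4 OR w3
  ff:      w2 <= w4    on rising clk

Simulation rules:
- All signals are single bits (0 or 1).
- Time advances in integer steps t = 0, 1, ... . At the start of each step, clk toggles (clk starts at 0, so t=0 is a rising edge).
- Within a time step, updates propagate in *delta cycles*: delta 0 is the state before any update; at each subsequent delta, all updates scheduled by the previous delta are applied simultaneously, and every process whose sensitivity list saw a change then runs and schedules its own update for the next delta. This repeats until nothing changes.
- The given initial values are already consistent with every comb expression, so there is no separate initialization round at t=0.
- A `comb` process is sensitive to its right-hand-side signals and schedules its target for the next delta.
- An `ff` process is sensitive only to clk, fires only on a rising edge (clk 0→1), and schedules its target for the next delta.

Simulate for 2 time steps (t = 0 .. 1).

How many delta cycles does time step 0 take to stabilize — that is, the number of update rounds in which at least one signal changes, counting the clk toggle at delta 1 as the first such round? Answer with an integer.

4

t=0 Δ0: w2=0 w0=1 w5=1 w1=0 clk=0 w4=1 w3=0
  Δ1: clk:0→1
  Δ2: w2:0→1
  Δ3: w1:0→1
  Δ4: w3:0→1
  (4Δ to stable)
t=1 Δ0: w2=1 w0=1 w5=1 w1=1 clk=1 w4=1 w3=1
  Δ1: clk:1→0
  (1Δ to stable)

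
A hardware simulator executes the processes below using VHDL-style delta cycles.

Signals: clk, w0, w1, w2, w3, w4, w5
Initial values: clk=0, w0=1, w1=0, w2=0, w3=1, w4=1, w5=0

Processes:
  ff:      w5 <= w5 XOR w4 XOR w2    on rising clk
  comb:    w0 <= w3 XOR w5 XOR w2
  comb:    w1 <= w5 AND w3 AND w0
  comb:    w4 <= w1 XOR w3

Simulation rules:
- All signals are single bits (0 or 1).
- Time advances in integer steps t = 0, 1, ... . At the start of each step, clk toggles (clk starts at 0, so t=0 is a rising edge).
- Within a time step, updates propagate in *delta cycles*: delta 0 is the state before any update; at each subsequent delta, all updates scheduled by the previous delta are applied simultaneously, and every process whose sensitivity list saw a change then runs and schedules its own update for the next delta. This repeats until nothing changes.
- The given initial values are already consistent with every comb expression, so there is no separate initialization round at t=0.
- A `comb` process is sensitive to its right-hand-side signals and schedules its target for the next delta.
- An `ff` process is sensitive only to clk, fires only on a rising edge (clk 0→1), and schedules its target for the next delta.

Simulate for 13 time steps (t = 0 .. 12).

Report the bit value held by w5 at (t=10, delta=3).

t0.Δ0 w1=0 w3=1 w5=0 w0=1 clk=0 w4=1 w2=0
t0.Δ1 w1=0 w3=1 w5=0 w0=1 clk=1 w4=1 w2=0
t0.Δ2 w1=0 w3=1 w5=1 w0=1 clk=1 w4=1 w2=0
t0.Δ3 w1=1 w3=1 w5=1 w0=0 clk=1 w4=1 w2=0
t0.Δ4 w1=0 w3=1 w5=1 w0=0 clk=1 w4=0 w2=0
t0.Δ5 w1=0 w3=1 w5=1 w0=0 clk=1 w4=1 w2=0
t1.Δ0 w1=0 w3=1 w5=1 w0=0 clk=1 w4=1 w2=0
t1.Δ1 w1=0 w3=1 w5=1 w0=0 clk=0 w4=1 w2=0
t2.Δ0 w1=0 w3=1 w5=1 w0=0 clk=0 w4=1 w2=0
t2.Δ1 w1=0 w3=1 w5=1 w0=0 clk=1 w4=1 w2=0
t2.Δ2 w1=0 w3=1 w5=0 w0=0 clk=1 w4=1 w2=0
t2.Δ3 w1=0 w3=1 w5=0 w0=1 clk=1 w4=1 w2=0
t3.Δ0 w1=0 w3=1 w5=0 w0=1 clk=1 w4=1 w2=0
t3.Δ1 w1=0 w3=1 w5=0 w0=1 clk=0 w4=1 w2=0
t4.Δ0 w1=0 w3=1 w5=0 w0=1 clk=0 w4=1 w2=0
t4.Δ1 w1=0 w3=1 w5=0 w0=1 clk=1 w4=1 w2=0
t4.Δ2 w1=0 w3=1 w5=1 w0=1 clk=1 w4=1 w2=0
t4.Δ3 w1=1 w3=1 w5=1 w0=0 clk=1 w4=1 w2=0
t4.Δ4 w1=0 w3=1 w5=1 w0=0 clk=1 w4=0 w2=0
t4.Δ5 w1=0 w3=1 w5=1 w0=0 clk=1 w4=1 w2=0
t5.Δ0 w1=0 w3=1 w5=1 w0=0 clk=1 w4=1 w2=0
t5.Δ1 w1=0 w3=1 w5=1 w0=0 clk=0 w4=1 w2=0
t6.Δ0 w1=0 w3=1 w5=1 w0=0 clk=0 w4=1 w2=0
t6.Δ1 w1=0 w3=1 w5=1 w0=0 clk=1 w4=1 w2=0
t6.Δ2 w1=0 w3=1 w5=0 w0=0 clk=1 w4=1 w2=0
t6.Δ3 w1=0 w3=1 w5=0 w0=1 clk=1 w4=1 w2=0
t7.Δ0 w1=0 w3=1 w5=0 w0=1 clk=1 w4=1 w2=0
t7.Δ1 w1=0 w3=1 w5=0 w0=1 clk=0 w4=1 w2=0
t8.Δ0 w1=0 w3=1 w5=0 w0=1 clk=0 w4=1 w2=0
t8.Δ1 w1=0 w3=1 w5=0 w0=1 clk=1 w4=1 w2=0
t8.Δ2 w1=0 w3=1 w5=1 w0=1 clk=1 w4=1 w2=0
t8.Δ3 w1=1 w3=1 w5=1 w0=0 clk=1 w4=1 w2=0
t8.Δ4 w1=0 w3=1 w5=1 w0=0 clk=1 w4=0 w2=0
t8.Δ5 w1=0 w3=1 w5=1 w0=0 clk=1 w4=1 w2=0
t9.Δ0 w1=0 w3=1 w5=1 w0=0 clk=1 w4=1 w2=0
t9.Δ1 w1=0 w3=1 w5=1 w0=0 clk=0 w4=1 w2=0
t10.Δ0 w1=0 w3=1 w5=1 w0=0 clk=0 w4=1 w2=0
t10.Δ1 w1=0 w3=1 w5=1 w0=0 clk=1 w4=1 w2=0
t10.Δ2 w1=0 w3=1 w5=0 w0=0 clk=1 w4=1 w2=0
t10.Δ3 w1=0 w3=1 w5=0 w0=1 clk=1 w4=1 w2=0
t11.Δ0 w1=0 w3=1 w5=0 w0=1 clk=1 w4=1 w2=0
t11.Δ1 w1=0 w3=1 w5=0 w0=1 clk=0 w4=1 w2=0
t12.Δ0 w1=0 w3=1 w5=0 w0=1 clk=0 w4=1 w2=0
t12.Δ1 w1=0 w3=1 w5=0 w0=1 clk=1 w4=1 w2=0
t12.Δ2 w1=0 w3=1 w5=1 w0=1 clk=1 w4=1 w2=0
t12.Δ3 w1=1 w3=1 w5=1 w0=0 clk=1 w4=1 w2=0
t12.Δ4 w1=0 w3=1 w5=1 w0=0 clk=1 w4=0 w2=0
t12.Δ5 w1=0 w3=1 w5=1 w0=0 clk=1 w4=1 w2=0

0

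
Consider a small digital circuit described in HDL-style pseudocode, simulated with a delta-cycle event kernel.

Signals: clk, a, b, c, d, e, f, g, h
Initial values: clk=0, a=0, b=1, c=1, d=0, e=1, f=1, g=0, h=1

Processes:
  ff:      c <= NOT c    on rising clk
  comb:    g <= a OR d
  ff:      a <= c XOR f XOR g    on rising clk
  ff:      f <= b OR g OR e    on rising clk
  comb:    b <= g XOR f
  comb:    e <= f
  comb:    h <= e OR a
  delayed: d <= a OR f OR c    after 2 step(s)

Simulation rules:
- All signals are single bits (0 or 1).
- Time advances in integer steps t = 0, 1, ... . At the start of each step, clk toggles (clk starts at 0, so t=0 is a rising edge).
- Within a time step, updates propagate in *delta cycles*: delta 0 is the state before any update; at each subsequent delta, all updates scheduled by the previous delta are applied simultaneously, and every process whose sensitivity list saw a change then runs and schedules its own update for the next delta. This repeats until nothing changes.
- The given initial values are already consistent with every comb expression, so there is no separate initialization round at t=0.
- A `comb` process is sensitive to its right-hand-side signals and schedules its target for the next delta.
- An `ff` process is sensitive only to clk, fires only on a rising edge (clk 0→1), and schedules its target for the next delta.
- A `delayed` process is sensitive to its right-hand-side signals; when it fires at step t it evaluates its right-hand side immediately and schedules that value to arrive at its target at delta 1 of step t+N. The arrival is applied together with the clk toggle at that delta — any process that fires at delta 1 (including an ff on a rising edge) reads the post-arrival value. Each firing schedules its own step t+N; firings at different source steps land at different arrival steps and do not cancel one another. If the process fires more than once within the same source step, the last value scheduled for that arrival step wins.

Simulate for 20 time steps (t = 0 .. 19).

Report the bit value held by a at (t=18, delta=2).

[bits: g,a,h,d,b,f,e,c,clk]
t=0: Δ0=001011110 Δ1=001011111 Δ2=001011101 | 2Δ
t=1: Δ0=001011101 Δ1=001011100 | 1Δ
t=2: Δ0=001011100 Δ1=001111101 Δ2=111111111 Δ3=111101111 | 3Δ
t=3: Δ0=111101111 Δ1=111101110 | 1Δ
t=4: Δ0=111101110 Δ1=111101111 Δ2=111101101 | 2Δ
t=5: Δ0=111101101 Δ1=111101100 | 1Δ
t=6: Δ0=111101100 Δ1=111101101 Δ2=101101111 | 2Δ
t=7: Δ0=101101111 Δ1=101101110 | 1Δ
t=8: Δ0=101101110 Δ1=101101111 Δ2=111101101 | 2Δ
t=9: Δ0=111101101 Δ1=111101100 | 1Δ
t=10: Δ0=111101100 Δ1=111101101 Δ2=101101111 | 2Δ
t=11: Δ0=101101111 Δ1=101101110 | 1Δ
t=12: Δ0=101101110 Δ1=101101111 Δ2=111101101 | 2Δ
t=13: Δ0=111101101 Δ1=111101100 | 1Δ
t=14: Δ0=111101100 Δ1=111101101 Δ2=101101111 | 2Δ
t=15: Δ0=101101111 Δ1=101101110 | 1Δ
t=16: Δ0=101101110 Δ1=101101111 Δ2=111101101 | 2Δ
t=17: Δ0=111101101 Δ1=111101100 | 1Δ
t=18: Δ0=111101100 Δ1=111101101 Δ2=101101111 | 2Δ
t=19: Δ0=101101111 Δ1=101101110 | 1Δ

0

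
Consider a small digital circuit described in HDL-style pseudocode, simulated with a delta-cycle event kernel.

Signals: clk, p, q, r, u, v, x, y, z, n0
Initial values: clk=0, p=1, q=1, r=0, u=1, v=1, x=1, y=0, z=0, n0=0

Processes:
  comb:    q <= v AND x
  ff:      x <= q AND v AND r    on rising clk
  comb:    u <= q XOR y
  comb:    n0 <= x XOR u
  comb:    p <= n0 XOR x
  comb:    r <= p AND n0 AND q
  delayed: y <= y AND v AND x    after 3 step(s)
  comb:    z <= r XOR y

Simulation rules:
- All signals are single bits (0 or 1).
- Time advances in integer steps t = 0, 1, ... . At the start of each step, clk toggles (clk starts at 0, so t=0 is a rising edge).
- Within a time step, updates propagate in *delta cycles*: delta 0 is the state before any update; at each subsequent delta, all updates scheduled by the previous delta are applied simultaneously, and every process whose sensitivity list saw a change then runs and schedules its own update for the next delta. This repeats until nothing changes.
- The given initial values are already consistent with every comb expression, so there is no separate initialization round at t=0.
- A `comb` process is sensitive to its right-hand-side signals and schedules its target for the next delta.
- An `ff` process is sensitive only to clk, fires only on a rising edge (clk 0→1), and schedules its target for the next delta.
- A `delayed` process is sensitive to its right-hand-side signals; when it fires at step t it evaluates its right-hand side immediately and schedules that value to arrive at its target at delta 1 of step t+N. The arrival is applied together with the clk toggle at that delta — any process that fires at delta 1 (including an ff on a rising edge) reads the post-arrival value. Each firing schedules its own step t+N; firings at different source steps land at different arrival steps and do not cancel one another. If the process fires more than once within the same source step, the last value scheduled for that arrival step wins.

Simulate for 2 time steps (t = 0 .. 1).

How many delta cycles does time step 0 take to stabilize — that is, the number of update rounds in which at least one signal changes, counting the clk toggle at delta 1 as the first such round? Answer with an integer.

6

t0.Δ0 p=1 y=0 x=1 z=0 n0=0 q=1 u=1 r=0 clk=0 v=1
t0.Δ1 p=1 y=0 x=1 z=0 n0=0 q=1 u=1 r=0 clk=1 v=1
t0.Δ2 p=1 y=0 x=0 z=0 n0=0 q=1 u=1 r=0 clk=1 v=1
t0.Δ3 p=0 y=0 x=0 z=0 n0=1 q=0 u=1 r=0 clk=1 v=1
t0.Δ4 p=1 y=0 x=0 z=0 n0=1 q=0 u=0 r=0 clk=1 v=1
t0.Δ5 p=1 y=0 x=0 z=0 n0=0 q=0 u=0 r=0 clk=1 v=1
t0.Δ6 p=0 y=0 x=0 z=0 n0=0 q=0 u=0 r=0 clk=1 v=1
t1.Δ0 p=0 y=0 x=0 z=0 n0=0 q=0 u=0 r=0 clk=1 v=1
t1.Δ1 p=0 y=0 x=0 z=0 n0=0 q=0 u=0 r=0 clk=0 v=1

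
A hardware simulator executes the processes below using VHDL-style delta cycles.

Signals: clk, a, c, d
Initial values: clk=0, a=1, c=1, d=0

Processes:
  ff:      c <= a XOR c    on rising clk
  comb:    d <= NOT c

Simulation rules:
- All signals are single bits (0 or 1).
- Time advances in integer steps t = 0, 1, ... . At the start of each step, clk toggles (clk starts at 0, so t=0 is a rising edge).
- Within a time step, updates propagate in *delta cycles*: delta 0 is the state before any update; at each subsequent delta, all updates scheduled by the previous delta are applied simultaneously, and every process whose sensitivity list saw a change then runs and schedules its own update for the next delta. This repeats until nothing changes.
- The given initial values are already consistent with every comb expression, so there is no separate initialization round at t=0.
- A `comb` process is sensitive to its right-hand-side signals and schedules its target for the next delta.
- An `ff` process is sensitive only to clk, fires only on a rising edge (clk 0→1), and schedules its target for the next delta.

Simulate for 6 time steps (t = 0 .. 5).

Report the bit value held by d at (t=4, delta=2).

0

t=0 Δ0: c=1 d=0 a=1 clk=0
  Δ1: clk:0→1
  Δ2: c:1→0
  Δ3: d:0→1
  (3Δ to stable)
t=1 Δ0: c=0 d=1 a=1 clk=1
  Δ1: clk:1→0
  (1Δ to stable)
t=2 Δ0: c=0 d=1 a=1 clk=0
  Δ1: clk:0→1
  Δ2: c:0→1
  Δ3: d:1→0
  (3Δ to stable)
t=3 Δ0: c=1 d=0 a=1 clk=1
  Δ1: clk:1→0
  (1Δ to stable)
t=4 Δ0: c=1 d=0 a=1 clk=0
  Δ1: clk:0→1
  Δ2: c:1→0
  Δ3: d:0→1
  (3Δ to stable)
t=5 Δ0: c=0 d=1 a=1 clk=1
  Δ1: clk:1→0
  (1Δ to stable)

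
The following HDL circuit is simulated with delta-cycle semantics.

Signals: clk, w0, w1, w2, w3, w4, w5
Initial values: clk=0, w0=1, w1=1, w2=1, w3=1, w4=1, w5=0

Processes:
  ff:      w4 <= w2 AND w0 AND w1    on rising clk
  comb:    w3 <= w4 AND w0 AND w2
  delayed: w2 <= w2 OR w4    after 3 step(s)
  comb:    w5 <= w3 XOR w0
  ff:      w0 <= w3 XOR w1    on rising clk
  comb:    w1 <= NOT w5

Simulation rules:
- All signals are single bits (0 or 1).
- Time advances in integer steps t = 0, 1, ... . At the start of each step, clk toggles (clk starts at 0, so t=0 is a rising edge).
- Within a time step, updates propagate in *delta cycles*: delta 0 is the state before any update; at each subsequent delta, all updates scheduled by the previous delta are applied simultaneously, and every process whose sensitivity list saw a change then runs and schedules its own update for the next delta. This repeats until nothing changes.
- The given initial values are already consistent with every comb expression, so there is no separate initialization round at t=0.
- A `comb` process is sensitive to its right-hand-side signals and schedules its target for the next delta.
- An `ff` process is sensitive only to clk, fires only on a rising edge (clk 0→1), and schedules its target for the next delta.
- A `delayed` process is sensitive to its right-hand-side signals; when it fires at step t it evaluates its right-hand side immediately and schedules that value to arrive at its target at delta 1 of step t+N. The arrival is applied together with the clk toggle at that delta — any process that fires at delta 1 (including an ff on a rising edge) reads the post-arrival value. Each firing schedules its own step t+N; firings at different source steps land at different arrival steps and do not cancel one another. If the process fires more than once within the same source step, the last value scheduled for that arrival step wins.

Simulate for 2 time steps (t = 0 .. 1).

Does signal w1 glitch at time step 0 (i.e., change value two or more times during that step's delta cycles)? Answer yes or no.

[bits: w5,w2,w3,w1,w4,w0,clk]
t=0: Δ0=0111110 Δ1=0111111 Δ2=0111101 Δ3=1101101 Δ4=0100101 Δ5=0101101 | 5Δ
t=1: Δ0=0101101 Δ1=0101100 | 1Δ

yes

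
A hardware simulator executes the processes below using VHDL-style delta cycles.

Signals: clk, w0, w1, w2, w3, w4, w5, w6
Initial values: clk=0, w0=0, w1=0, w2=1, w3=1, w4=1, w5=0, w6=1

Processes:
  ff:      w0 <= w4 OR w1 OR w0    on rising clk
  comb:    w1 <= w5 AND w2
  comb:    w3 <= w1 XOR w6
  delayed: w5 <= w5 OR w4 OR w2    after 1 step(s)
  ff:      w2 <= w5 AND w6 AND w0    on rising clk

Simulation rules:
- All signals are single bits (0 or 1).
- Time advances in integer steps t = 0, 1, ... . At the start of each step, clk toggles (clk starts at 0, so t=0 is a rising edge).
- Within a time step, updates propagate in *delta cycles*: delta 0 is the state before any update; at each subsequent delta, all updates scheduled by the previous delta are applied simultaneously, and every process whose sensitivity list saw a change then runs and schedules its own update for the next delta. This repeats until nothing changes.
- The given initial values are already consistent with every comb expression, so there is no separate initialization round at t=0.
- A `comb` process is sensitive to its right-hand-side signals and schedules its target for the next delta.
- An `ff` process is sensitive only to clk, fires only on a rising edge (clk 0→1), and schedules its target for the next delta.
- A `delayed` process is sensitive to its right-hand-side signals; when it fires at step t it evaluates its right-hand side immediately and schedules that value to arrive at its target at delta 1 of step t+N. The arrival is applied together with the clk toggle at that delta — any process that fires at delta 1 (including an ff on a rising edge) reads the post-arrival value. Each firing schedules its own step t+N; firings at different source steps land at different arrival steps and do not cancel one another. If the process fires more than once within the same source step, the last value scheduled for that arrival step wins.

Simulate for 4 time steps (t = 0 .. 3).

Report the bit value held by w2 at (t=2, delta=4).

t0.Δ0 w5=0 w4=1 w1=0 w3=1 w0=0 w6=1 w2=1 clk=0
t0.Δ1 w5=0 w4=1 w1=0 w3=1 w0=0 w6=1 w2=1 clk=1
t0.Δ2 w5=0 w4=1 w1=0 w3=1 w0=1 w6=1 w2=0 clk=1
t1.Δ0 w5=0 w4=1 w1=0 w3=1 w0=1 w6=1 w2=0 clk=1
t1.Δ1 w5=1 w4=1 w1=0 w3=1 w0=1 w6=1 w2=0 clk=0
t2.Δ0 w5=1 w4=1 w1=0 w3=1 w0=1 w6=1 w2=0 clk=0
t2.Δ1 w5=1 w4=1 w1=0 w3=1 w0=1 w6=1 w2=0 clk=1
t2.Δ2 w5=1 w4=1 w1=0 w3=1 w0=1 w6=1 w2=1 clk=1
t2.Δ3 w5=1 w4=1 w1=1 w3=1 w0=1 w6=1 w2=1 clk=1
t2.Δ4 w5=1 w4=1 w1=1 w3=0 w0=1 w6=1 w2=1 clk=1
t3.Δ0 w5=1 w4=1 w1=1 w3=0 w0=1 w6=1 w2=1 clk=1
t3.Δ1 w5=1 w4=1 w1=1 w3=0 w0=1 w6=1 w2=1 clk=0

1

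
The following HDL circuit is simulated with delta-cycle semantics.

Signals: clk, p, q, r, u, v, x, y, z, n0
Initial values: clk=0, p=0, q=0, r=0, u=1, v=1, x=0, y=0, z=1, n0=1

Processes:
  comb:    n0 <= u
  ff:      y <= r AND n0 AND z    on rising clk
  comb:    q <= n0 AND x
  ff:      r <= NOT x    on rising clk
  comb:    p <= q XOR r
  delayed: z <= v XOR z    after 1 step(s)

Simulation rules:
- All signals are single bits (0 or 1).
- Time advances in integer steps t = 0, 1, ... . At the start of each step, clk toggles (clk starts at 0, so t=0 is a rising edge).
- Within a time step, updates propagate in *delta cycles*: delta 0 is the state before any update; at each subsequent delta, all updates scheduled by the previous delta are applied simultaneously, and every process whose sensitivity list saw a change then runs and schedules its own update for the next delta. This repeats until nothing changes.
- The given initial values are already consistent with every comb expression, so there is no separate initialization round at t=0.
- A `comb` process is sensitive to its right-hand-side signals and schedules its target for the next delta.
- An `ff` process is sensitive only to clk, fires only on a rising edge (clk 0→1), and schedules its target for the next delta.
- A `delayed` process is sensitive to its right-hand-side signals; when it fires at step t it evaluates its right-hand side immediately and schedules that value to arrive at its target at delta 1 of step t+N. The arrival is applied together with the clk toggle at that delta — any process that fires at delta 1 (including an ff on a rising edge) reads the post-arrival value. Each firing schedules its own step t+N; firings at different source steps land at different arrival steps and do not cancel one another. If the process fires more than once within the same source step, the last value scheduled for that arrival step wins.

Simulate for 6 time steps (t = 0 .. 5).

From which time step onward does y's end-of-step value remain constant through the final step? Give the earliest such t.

2

t=0 Δ0: q=0 u=1 p=0 v=1 x=0 y=0 clk=0 r=0 z=1 n0=1
  Δ1: clk:0→1
  Δ2: r:0→1
  Δ3: p:0→1
  (3Δ to stable)
t=1 Δ0: q=0 u=1 p=1 v=1 x=0 y=0 clk=1 r=1 z=1 n0=1
  Δ1: clk:1→0
  (1Δ to stable)
t=2 Δ0: q=0 u=1 p=1 v=1 x=0 y=0 clk=0 r=1 z=1 n0=1
  Δ1: clk:0→1
  Δ2: y:0→1
  (2Δ to stable)
t=3 Δ0: q=0 u=1 p=1 v=1 x=0 y=1 clk=1 r=1 z=1 n0=1
  Δ1: clk:1→0
  (1Δ to stable)
t=4 Δ0: q=0 u=1 p=1 v=1 x=0 y=1 clk=0 r=1 z=1 n0=1
  Δ1: clk:0→1
  (1Δ to stable)
t=5 Δ0: q=0 u=1 p=1 v=1 x=0 y=1 clk=1 r=1 z=1 n0=1
  Δ1: clk:1→0
  (1Δ to stable)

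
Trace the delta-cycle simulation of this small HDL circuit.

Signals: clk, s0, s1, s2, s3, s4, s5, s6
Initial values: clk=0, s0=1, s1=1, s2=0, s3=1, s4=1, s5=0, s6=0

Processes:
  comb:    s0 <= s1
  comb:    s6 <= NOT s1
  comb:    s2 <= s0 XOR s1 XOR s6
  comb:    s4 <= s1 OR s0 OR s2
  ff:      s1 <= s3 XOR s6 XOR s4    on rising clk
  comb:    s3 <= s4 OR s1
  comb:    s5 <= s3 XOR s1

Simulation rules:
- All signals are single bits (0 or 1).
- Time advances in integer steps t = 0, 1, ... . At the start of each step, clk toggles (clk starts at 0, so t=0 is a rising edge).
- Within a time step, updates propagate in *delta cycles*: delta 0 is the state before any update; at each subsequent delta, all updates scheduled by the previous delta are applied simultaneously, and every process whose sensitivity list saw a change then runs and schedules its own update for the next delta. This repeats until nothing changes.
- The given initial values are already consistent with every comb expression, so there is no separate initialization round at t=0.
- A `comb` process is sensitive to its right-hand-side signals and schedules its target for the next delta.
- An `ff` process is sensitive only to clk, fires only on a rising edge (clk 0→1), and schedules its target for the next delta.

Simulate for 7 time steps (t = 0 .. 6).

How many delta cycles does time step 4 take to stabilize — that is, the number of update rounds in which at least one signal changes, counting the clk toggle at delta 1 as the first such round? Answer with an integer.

t0.Δ0 clk=0 s3=1 s0=1 s6=0 s2=0 s1=1 s4=1 s5=0
t0.Δ1 clk=1 s3=1 s0=1 s6=0 s2=0 s1=1 s4=1 s5=0
t0.Δ2 clk=1 s3=1 s0=1 s6=0 s2=0 s1=0 s4=1 s5=0
t0.Δ3 clk=1 s3=1 s0=0 s6=1 s2=1 s1=0 s4=1 s5=1
t1.Δ0 clk=1 s3=1 s0=0 s6=1 s2=1 s1=0 s4=1 s5=1
t1.Δ1 clk=0 s3=1 s0=0 s6=1 s2=1 s1=0 s4=1 s5=1
t2.Δ0 clk=0 s3=1 s0=0 s6=1 s2=1 s1=0 s4=1 s5=1
t2.Δ1 clk=1 s3=1 s0=0 s6=1 s2=1 s1=0 s4=1 s5=1
t2.Δ2 clk=1 s3=1 s0=0 s6=1 s2=1 s1=1 s4=1 s5=1
t2.Δ3 clk=1 s3=1 s0=1 s6=0 s2=0 s1=1 s4=1 s5=0
t3.Δ0 clk=1 s3=1 s0=1 s6=0 s2=0 s1=1 s4=1 s5=0
t3.Δ1 clk=0 s3=1 s0=1 s6=0 s2=0 s1=1 s4=1 s5=0
t4.Δ0 clk=0 s3=1 s0=1 s6=0 s2=0 s1=1 s4=1 s5=0
t4.Δ1 clk=1 s3=1 s0=1 s6=0 s2=0 s1=1 s4=1 s5=0
t4.Δ2 clk=1 s3=1 s0=1 s6=0 s2=0 s1=0 s4=1 s5=0
t4.Δ3 clk=1 s3=1 s0=0 s6=1 s2=1 s1=0 s4=1 s5=1
t5.Δ0 clk=1 s3=1 s0=0 s6=1 s2=1 s1=0 s4=1 s5=1
t5.Δ1 clk=0 s3=1 s0=0 s6=1 s2=1 s1=0 s4=1 s5=1
t6.Δ0 clk=0 s3=1 s0=0 s6=1 s2=1 s1=0 s4=1 s5=1
t6.Δ1 clk=1 s3=1 s0=0 s6=1 s2=1 s1=0 s4=1 s5=1
t6.Δ2 clk=1 s3=1 s0=0 s6=1 s2=1 s1=1 s4=1 s5=1
t6.Δ3 clk=1 s3=1 s0=1 s6=0 s2=0 s1=1 s4=1 s5=0

3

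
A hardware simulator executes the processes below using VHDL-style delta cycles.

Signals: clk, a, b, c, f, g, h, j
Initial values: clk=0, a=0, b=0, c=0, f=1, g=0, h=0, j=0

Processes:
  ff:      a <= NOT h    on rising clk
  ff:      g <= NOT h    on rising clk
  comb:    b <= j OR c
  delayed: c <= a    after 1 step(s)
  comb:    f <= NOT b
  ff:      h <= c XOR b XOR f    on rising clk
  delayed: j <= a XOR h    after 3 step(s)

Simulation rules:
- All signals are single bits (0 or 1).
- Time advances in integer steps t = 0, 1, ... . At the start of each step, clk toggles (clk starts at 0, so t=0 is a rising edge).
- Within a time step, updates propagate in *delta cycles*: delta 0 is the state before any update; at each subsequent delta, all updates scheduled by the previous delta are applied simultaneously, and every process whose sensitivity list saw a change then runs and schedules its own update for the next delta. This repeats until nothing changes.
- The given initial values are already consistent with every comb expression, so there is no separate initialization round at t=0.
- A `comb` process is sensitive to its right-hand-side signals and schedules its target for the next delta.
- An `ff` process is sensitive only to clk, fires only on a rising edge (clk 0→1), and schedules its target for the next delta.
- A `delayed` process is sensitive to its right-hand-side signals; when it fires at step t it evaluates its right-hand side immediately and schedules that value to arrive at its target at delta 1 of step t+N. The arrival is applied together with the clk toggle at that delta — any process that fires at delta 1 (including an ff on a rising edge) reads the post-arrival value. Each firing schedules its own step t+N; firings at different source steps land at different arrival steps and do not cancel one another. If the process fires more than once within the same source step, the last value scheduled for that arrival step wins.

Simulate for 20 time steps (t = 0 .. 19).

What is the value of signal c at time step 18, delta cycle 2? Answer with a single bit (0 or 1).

1

[bits: b,h,clk,a,j,g,f,c]
t=0: Δ0=00000010 Δ1=00100010 Δ2=01110110 | 2Δ
t=1: Δ0=01110110 Δ1=01010111 Δ2=11010111 Δ3=11010101 | 3Δ
t=2: Δ0=11010101 Δ1=11110101 Δ2=10100001 | 2Δ
t=3: Δ0=10100001 Δ1=10000000 Δ2=00000000 Δ3=00000010 | 3Δ
t=4: Δ0=00000010 Δ1=00100010 Δ2=01110110 | 2Δ
t=5: Δ0=01110110 Δ1=01010111 Δ2=11010111 Δ3=11010101 | 3Δ
t=6: Δ0=11010101 Δ1=11110101 Δ2=10100001 | 2Δ
t=7: Δ0=10100001 Δ1=10000000 Δ2=00000000 Δ3=00000010 | 3Δ
t=8: Δ0=00000010 Δ1=00100010 Δ2=01110110 | 2Δ
t=9: Δ0=01110110 Δ1=01010111 Δ2=11010111 Δ3=11010101 | 3Δ
t=10: Δ0=11010101 Δ1=11110101 Δ2=10100001 | 2Δ
t=11: Δ0=10100001 Δ1=10000000 Δ2=00000000 Δ3=00000010 | 3Δ
t=12: Δ0=00000010 Δ1=00100010 Δ2=01110110 | 2Δ
t=13: Δ0=01110110 Δ1=01010111 Δ2=11010111 Δ3=11010101 | 3Δ
t=14: Δ0=11010101 Δ1=11110101 Δ2=10100001 | 2Δ
t=15: Δ0=10100001 Δ1=10000000 Δ2=00000000 Δ3=00000010 | 3Δ
t=16: Δ0=00000010 Δ1=00100010 Δ2=01110110 | 2Δ
t=17: Δ0=01110110 Δ1=01010111 Δ2=11010111 Δ3=11010101 | 3Δ
t=18: Δ0=11010101 Δ1=11110101 Δ2=10100001 | 2Δ
t=19: Δ0=10100001 Δ1=10000000 Δ2=00000000 Δ3=00000010 | 3Δ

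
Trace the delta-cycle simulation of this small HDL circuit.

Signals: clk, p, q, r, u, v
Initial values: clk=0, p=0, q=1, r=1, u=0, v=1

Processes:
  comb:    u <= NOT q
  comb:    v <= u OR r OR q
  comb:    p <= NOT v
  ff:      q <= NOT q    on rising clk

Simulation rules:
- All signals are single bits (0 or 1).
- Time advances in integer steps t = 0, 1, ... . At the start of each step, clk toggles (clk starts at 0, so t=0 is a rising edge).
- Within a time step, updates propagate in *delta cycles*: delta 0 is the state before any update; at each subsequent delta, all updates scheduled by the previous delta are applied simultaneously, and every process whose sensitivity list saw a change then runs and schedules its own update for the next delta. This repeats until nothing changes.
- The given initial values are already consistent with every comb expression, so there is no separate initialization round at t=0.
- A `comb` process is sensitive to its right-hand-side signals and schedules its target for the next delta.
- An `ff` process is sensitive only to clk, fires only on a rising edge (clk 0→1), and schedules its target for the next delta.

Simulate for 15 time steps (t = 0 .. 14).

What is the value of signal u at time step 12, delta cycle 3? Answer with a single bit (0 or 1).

1

t0.Δ0 u=0 v=1 p=0 q=1 clk=0 r=1
t0.Δ1 u=0 v=1 p=0 q=1 clk=1 r=1
t0.Δ2 u=0 v=1 p=0 q=0 clk=1 r=1
t0.Δ3 u=1 v=1 p=0 q=0 clk=1 r=1
t1.Δ0 u=1 v=1 p=0 q=0 clk=1 r=1
t1.Δ1 u=1 v=1 p=0 q=0 clk=0 r=1
t2.Δ0 u=1 v=1 p=0 q=0 clk=0 r=1
t2.Δ1 u=1 v=1 p=0 q=0 clk=1 r=1
t2.Δ2 u=1 v=1 p=0 q=1 clk=1 r=1
t2.Δ3 u=0 v=1 p=0 q=1 clk=1 r=1
t3.Δ0 u=0 v=1 p=0 q=1 clk=1 r=1
t3.Δ1 u=0 v=1 p=0 q=1 clk=0 r=1
t4.Δ0 u=0 v=1 p=0 q=1 clk=0 r=1
t4.Δ1 u=0 v=1 p=0 q=1 clk=1 r=1
t4.Δ2 u=0 v=1 p=0 q=0 clk=1 r=1
t4.Δ3 u=1 v=1 p=0 q=0 clk=1 r=1
t5.Δ0 u=1 v=1 p=0 q=0 clk=1 r=1
t5.Δ1 u=1 v=1 p=0 q=0 clk=0 r=1
t6.Δ0 u=1 v=1 p=0 q=0 clk=0 r=1
t6.Δ1 u=1 v=1 p=0 q=0 clk=1 r=1
t6.Δ2 u=1 v=1 p=0 q=1 clk=1 r=1
t6.Δ3 u=0 v=1 p=0 q=1 clk=1 r=1
t7.Δ0 u=0 v=1 p=0 q=1 clk=1 r=1
t7.Δ1 u=0 v=1 p=0 q=1 clk=0 r=1
t8.Δ0 u=0 v=1 p=0 q=1 clk=0 r=1
t8.Δ1 u=0 v=1 p=0 q=1 clk=1 r=1
t8.Δ2 u=0 v=1 p=0 q=0 clk=1 r=1
t8.Δ3 u=1 v=1 p=0 q=0 clk=1 r=1
t9.Δ0 u=1 v=1 p=0 q=0 clk=1 r=1
t9.Δ1 u=1 v=1 p=0 q=0 clk=0 r=1
t10.Δ0 u=1 v=1 p=0 q=0 clk=0 r=1
t10.Δ1 u=1 v=1 p=0 q=0 clk=1 r=1
t10.Δ2 u=1 v=1 p=0 q=1 clk=1 r=1
t10.Δ3 u=0 v=1 p=0 q=1 clk=1 r=1
t11.Δ0 u=0 v=1 p=0 q=1 clk=1 r=1
t11.Δ1 u=0 v=1 p=0 q=1 clk=0 r=1
t12.Δ0 u=0 v=1 p=0 q=1 clk=0 r=1
t12.Δ1 u=0 v=1 p=0 q=1 clk=1 r=1
t12.Δ2 u=0 v=1 p=0 q=0 clk=1 r=1
t12.Δ3 u=1 v=1 p=0 q=0 clk=1 r=1
t13.Δ0 u=1 v=1 p=0 q=0 clk=1 r=1
t13.Δ1 u=1 v=1 p=0 q=0 clk=0 r=1
t14.Δ0 u=1 v=1 p=0 q=0 clk=0 r=1
t14.Δ1 u=1 v=1 p=0 q=0 clk=1 r=1
t14.Δ2 u=1 v=1 p=0 q=1 clk=1 r=1
t14.Δ3 u=0 v=1 p=0 q=1 clk=1 r=1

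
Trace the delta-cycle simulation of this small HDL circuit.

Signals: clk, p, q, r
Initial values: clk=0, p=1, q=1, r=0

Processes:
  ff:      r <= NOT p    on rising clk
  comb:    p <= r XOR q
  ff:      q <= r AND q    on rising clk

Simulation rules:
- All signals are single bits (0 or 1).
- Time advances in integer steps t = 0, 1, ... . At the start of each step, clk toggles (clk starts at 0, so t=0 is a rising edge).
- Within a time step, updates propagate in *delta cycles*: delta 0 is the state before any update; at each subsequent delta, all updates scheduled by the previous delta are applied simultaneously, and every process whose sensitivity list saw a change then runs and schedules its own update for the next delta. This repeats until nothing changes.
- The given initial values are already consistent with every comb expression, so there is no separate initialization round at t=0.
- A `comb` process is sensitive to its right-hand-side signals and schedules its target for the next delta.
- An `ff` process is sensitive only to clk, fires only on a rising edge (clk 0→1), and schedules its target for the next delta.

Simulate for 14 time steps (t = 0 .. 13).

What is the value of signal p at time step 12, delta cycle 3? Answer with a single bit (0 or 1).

[bits: clk,p,q,r]
t=0: Δ0=0110 Δ1=1110 Δ2=1100 Δ3=1000 | 3Δ
t=1: Δ0=1000 Δ1=0000 | 1Δ
t=2: Δ0=0000 Δ1=1000 Δ2=1001 Δ3=1101 | 3Δ
t=3: Δ0=1101 Δ1=0101 | 1Δ
t=4: Δ0=0101 Δ1=1101 Δ2=1100 Δ3=1000 | 3Δ
t=5: Δ0=1000 Δ1=0000 | 1Δ
t=6: Δ0=0000 Δ1=1000 Δ2=1001 Δ3=1101 | 3Δ
t=7: Δ0=1101 Δ1=0101 | 1Δ
t=8: Δ0=0101 Δ1=1101 Δ2=1100 Δ3=1000 | 3Δ
t=9: Δ0=1000 Δ1=0000 | 1Δ
t=10: Δ0=0000 Δ1=1000 Δ2=1001 Δ3=1101 | 3Δ
t=11: Δ0=1101 Δ1=0101 | 1Δ
t=12: Δ0=0101 Δ1=1101 Δ2=1100 Δ3=1000 | 3Δ
t=13: Δ0=1000 Δ1=0000 | 1Δ

0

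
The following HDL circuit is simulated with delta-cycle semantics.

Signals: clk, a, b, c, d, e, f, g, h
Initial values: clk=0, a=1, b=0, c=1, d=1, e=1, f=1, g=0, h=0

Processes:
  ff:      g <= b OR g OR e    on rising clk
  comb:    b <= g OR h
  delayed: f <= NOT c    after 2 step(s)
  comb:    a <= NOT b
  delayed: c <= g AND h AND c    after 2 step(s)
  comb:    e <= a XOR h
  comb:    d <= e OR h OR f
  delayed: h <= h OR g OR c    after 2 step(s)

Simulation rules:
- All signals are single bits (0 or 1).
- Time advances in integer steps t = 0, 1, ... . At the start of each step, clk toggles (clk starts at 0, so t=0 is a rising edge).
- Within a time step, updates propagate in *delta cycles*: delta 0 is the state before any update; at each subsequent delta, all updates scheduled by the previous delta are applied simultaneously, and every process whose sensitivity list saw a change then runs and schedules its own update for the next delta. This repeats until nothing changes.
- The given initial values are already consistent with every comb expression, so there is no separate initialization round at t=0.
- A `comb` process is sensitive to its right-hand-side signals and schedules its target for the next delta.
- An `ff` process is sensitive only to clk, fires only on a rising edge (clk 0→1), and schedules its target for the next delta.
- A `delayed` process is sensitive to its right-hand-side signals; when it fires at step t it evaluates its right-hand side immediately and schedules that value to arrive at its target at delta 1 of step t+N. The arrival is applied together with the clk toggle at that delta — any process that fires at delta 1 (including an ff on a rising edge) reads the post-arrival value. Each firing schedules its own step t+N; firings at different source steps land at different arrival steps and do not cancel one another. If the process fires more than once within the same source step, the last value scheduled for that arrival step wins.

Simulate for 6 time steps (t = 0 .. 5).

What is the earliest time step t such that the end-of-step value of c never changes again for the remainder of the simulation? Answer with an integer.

[bits: a,c,h,clk,e,g,f,b,d]
t=0: Δ0=110010101 Δ1=110110101 Δ2=110111101 Δ3=110111111 Δ4=010111111 Δ5=010101111 | 5Δ
t=1: Δ0=010101111 Δ1=010001111 | 1Δ
t=2: Δ0=010001111 Δ1=001101111 Δ2=001111111 | 2Δ
t=3: Δ0=001111111 Δ1=001011111 | 1Δ
t=4: Δ0=001011111 Δ1=001111111 | 1Δ
t=5: Δ0=001111111 Δ1=001011111 | 1Δ

2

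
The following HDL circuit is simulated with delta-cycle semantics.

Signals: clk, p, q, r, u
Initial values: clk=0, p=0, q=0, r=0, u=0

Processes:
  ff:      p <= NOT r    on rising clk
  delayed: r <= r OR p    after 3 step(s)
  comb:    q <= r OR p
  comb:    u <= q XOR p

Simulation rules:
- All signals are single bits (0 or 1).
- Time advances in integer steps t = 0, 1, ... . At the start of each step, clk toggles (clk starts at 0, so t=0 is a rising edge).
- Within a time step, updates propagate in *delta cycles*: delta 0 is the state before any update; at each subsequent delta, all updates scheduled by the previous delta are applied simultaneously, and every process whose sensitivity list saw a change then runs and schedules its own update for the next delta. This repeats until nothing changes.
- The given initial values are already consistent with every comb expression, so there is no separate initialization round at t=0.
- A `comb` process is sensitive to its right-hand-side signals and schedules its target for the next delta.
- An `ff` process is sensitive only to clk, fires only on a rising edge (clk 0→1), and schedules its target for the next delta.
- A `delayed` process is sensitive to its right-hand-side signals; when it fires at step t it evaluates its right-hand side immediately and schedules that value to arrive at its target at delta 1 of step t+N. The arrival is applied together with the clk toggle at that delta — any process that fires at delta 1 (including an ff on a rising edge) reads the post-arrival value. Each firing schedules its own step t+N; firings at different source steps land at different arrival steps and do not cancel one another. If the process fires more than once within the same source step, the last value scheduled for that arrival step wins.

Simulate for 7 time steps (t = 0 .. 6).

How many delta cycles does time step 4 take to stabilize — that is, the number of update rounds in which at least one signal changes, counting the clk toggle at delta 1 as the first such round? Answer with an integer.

3

t=0 Δ0: q=0 r=0 p=0 clk=0 u=0
  Δ1: clk:0→1
  Δ2: p:0→1
  Δ3: q:0→1, u:0→1
  Δ4: u:1→0
  (4Δ to stable)
t=1 Δ0: q=1 r=0 p=1 clk=1 u=0
  Δ1: clk:1→0
  (1Δ to stable)
t=2 Δ0: q=1 r=0 p=1 clk=0 u=0
  Δ1: clk:0→1
  (1Δ to stable)
t=3 Δ0: q=1 r=0 p=1 clk=1 u=0
  Δ1: r:0→1, clk:1→0
  (1Δ to stable)
t=4 Δ0: q=1 r=1 p=1 clk=0 u=0
  Δ1: clk:0→1
  Δ2: p:1→0
  Δ3: u:0→1
  (3Δ to stable)
t=5 Δ0: q=1 r=1 p=0 clk=1 u=1
  Δ1: clk:1→0
  (1Δ to stable)
t=6 Δ0: q=1 r=1 p=0 clk=0 u=1
  Δ1: clk:0→1
  (1Δ to stable)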